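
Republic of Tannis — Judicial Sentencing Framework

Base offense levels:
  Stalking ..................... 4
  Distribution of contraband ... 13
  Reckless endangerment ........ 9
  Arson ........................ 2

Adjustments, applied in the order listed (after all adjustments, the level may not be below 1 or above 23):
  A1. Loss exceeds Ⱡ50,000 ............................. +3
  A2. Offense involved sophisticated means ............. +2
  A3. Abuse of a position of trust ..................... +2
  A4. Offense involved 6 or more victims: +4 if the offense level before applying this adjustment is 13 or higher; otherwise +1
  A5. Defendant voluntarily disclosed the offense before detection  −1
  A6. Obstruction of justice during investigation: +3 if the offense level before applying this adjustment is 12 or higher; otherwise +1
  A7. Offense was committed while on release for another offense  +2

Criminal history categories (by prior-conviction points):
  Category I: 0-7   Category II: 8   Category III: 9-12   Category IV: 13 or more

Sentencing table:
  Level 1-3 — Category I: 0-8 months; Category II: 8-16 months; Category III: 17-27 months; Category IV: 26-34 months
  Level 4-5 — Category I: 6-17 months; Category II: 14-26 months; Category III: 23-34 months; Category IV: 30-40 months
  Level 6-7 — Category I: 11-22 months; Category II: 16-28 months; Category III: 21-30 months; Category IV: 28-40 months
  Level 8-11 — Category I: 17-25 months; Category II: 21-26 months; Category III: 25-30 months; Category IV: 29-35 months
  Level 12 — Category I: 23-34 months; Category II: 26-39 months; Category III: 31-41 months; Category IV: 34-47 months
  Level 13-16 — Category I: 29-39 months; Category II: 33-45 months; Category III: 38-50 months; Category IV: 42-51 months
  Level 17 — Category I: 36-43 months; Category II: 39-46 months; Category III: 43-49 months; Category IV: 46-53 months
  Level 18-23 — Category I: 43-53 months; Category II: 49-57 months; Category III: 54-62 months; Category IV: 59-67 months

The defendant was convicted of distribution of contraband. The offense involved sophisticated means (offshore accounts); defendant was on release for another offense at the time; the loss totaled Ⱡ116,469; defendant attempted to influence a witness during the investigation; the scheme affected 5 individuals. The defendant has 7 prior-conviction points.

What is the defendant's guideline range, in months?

Base offense level for distribution of contraband: 13.
A1 applies: 13 + 3 = 16.
A2 applies: 16 + 2 = 18.
A4 does not apply.
A5 does not apply.
A6 applies (level before this adjustment is 18 ≥ 12, so +3): 18 + 3 = 21.
A7 applies: 21 + 2 = 23.
Final offense level: 23.
Criminal history: 7 prior points → Category I (0-7).
Level 23 falls in the 18-23 band.
Grid: Level 18-23 × Category I = 43-53 months.

43-53 months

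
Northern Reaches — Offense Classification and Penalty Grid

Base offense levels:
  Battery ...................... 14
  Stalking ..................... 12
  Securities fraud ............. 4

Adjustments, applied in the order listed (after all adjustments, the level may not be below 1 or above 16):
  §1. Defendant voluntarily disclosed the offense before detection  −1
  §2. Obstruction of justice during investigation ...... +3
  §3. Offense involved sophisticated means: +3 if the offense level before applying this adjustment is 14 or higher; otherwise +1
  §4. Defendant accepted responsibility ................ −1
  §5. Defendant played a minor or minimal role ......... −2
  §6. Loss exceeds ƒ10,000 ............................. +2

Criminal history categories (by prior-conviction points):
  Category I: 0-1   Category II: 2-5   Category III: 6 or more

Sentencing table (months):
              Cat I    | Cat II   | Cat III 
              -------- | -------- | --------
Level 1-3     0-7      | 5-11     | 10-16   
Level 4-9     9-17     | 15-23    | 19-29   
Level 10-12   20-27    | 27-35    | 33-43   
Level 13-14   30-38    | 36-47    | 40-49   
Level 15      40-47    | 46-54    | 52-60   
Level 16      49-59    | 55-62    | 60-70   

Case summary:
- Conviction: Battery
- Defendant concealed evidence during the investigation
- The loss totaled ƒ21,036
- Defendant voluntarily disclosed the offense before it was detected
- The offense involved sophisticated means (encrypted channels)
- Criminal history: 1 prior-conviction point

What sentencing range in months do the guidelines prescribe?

Base offense level for battery: 14.
§1 applies: 14 − 1 = 13.
§2 applies: 13 + 3 = 16.
§3 applies (level before this adjustment is 16 ≥ 14, so +3): 16 + 3 = 19.
§5 does not apply.
§6 applies: 19 + 2 = 21.
Level 21 exceeds the maximum of 16; capped at 16.
Final offense level: 16.
Criminal history: 1 prior point → Category I (0-1).
Level 16 falls in the 16 band.
Grid: Level 16 × Category I = 49-59 months.

49-59 months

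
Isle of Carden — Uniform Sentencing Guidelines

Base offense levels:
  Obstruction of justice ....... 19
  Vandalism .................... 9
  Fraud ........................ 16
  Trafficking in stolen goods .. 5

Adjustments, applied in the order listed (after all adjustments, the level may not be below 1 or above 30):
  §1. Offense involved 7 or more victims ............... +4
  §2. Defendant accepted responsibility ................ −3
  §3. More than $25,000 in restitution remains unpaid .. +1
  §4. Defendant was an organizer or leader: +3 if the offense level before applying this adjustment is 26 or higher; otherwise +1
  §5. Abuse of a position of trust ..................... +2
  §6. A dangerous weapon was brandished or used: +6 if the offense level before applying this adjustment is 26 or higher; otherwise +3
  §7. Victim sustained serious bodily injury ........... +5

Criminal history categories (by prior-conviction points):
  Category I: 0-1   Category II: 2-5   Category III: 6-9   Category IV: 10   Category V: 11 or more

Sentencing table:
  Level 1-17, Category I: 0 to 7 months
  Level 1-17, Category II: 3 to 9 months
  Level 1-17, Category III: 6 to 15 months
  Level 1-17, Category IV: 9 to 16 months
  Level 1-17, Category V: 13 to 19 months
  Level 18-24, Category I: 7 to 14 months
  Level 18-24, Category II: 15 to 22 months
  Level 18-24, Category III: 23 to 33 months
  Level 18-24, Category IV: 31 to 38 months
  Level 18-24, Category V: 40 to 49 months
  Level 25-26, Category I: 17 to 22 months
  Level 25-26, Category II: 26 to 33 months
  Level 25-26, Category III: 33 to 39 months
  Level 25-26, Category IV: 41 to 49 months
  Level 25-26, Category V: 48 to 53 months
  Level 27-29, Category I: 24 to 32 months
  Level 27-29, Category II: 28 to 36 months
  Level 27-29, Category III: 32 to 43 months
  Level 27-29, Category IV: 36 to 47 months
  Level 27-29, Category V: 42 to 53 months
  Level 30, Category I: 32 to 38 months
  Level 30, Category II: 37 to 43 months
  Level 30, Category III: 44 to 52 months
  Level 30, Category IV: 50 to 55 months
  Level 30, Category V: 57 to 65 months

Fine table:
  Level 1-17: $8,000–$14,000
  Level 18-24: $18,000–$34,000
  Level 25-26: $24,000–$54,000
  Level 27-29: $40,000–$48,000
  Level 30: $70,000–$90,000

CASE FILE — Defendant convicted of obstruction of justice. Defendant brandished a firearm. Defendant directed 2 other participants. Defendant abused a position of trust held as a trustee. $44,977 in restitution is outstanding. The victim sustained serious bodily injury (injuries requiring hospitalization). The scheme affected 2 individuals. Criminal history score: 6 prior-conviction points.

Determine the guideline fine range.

$70,000–$90,000

Base offense level for obstruction of justice: 19.
§1 does not apply.
§2 does not apply.
§3 applies: 19 + 1 = 20.
§4 applies (level before this adjustment is 20 < 26, so +1): 20 + 1 = 21.
§5 applies: 21 + 2 = 23.
§6 applies (level before this adjustment is 23 < 26, so +3): 23 + 3 = 26.
§7 applies: 26 + 5 = 31.
Level 31 exceeds the maximum of 30; capped at 30.
Final offense level: 30.
Level 30 falls in the 30 band.
Fine table: Level 30 → $70,000–$90,000.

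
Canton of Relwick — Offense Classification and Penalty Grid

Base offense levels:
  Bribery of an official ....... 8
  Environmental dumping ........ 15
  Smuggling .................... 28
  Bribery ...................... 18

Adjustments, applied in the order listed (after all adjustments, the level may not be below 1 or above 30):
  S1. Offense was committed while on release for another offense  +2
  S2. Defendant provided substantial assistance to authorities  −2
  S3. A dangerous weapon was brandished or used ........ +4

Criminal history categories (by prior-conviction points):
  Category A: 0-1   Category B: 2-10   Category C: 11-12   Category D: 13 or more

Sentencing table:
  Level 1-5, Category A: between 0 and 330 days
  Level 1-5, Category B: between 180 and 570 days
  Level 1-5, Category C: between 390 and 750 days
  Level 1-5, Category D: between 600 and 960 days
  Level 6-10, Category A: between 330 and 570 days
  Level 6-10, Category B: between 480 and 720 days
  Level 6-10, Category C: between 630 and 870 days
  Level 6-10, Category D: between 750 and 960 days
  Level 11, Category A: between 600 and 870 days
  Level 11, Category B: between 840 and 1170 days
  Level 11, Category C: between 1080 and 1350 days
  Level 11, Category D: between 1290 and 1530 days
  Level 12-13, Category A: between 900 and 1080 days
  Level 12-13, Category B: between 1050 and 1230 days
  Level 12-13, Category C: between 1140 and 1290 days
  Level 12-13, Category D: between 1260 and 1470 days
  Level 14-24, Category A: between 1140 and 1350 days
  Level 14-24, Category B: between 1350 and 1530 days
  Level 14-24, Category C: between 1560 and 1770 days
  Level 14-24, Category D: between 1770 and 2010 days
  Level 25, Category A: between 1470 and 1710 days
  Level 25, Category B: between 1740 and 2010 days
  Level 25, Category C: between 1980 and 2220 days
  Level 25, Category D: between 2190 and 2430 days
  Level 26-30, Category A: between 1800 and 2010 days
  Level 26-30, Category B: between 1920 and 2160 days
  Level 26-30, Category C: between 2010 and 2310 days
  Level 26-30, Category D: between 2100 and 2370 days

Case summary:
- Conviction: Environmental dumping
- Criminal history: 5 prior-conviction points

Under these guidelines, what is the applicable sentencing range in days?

Base offense level for environmental dumping: 15.
Final offense level: 15.
Criminal history: 5 prior points → Category B (2-10).
Level 15 falls in the 14-24 band.
Grid: Level 14-24 × Category B = 1350-1530 days.

1350-1530 days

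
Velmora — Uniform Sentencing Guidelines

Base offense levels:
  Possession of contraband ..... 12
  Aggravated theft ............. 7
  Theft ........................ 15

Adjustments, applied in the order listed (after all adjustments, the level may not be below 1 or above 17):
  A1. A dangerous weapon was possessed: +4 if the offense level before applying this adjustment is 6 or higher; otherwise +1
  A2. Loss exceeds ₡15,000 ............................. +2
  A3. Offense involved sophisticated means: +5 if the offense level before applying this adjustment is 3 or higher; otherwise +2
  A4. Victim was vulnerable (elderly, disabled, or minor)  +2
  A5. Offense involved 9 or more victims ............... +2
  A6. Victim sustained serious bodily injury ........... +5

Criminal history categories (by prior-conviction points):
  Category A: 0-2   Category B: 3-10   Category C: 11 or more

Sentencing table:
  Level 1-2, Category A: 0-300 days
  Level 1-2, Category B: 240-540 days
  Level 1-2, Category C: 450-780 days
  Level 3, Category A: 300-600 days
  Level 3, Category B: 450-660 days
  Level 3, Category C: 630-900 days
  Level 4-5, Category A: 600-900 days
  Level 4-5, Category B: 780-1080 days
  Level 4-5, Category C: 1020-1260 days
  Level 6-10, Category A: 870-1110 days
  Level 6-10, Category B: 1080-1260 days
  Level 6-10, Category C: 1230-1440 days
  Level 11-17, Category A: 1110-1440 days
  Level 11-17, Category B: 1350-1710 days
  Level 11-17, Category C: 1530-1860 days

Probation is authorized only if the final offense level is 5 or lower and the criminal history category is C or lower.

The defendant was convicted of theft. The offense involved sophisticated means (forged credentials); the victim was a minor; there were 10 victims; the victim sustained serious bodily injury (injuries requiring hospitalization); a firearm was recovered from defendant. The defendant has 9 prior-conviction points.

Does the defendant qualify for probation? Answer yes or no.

Base offense level for theft: 15.
A1 applies (level before this adjustment is 15 ≥ 6, so +4): 15 + 4 = 19.
A2 does not apply.
A3 applies (level before this adjustment is 19 ≥ 3, so +5): 19 + 5 = 24.
A4 applies: 24 + 2 = 26.
A5 applies: 26 + 2 = 28.
A6 applies: 28 + 5 = 33.
Level 33 exceeds the maximum of 17; capped at 17.
Final offense level: 17.
Criminal history: 9 prior points → Category B (3-10).
Level 17 falls in the 11-17 band.
Grid: Level 11-17 × Category B = 1350-1710 days.
Probation check: level 17 > 5 and category B ≤ C → not eligible.

No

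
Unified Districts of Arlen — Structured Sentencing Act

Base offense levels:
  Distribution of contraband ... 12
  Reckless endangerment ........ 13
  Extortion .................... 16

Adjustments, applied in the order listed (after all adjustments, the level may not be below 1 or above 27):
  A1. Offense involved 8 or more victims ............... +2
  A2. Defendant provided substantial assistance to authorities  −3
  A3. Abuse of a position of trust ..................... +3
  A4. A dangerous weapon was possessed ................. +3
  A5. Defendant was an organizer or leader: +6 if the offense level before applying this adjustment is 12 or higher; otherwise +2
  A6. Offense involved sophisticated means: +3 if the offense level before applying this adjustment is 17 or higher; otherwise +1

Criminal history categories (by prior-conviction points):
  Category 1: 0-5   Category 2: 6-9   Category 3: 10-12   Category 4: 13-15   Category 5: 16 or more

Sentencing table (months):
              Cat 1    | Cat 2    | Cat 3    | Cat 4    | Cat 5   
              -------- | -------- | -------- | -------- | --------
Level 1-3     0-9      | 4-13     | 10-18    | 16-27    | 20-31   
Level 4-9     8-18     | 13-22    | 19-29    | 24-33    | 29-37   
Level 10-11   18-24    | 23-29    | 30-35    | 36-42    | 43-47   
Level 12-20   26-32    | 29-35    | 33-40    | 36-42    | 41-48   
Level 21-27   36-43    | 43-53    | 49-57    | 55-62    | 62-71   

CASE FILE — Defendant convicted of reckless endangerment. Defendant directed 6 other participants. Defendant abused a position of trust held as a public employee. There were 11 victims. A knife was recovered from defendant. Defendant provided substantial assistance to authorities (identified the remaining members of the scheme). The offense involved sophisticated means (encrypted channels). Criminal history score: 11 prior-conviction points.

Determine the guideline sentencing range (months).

49-57 months

Base offense level for reckless endangerment: 13.
A1 applies: 13 + 2 = 15.
A2 applies: 15 − 3 = 12.
A3 applies: 12 + 3 = 15.
A4 applies: 15 + 3 = 18.
A5 applies (level before this adjustment is 18 ≥ 12, so +6): 18 + 6 = 24.
A6 applies (level before this adjustment is 24 ≥ 17, so +3): 24 + 3 = 27.
Final offense level: 27.
Criminal history: 11 prior points → Category 3 (10-12).
Level 27 falls in the 21-27 band.
Grid: Level 21-27 × Category 3 = 49-57 months.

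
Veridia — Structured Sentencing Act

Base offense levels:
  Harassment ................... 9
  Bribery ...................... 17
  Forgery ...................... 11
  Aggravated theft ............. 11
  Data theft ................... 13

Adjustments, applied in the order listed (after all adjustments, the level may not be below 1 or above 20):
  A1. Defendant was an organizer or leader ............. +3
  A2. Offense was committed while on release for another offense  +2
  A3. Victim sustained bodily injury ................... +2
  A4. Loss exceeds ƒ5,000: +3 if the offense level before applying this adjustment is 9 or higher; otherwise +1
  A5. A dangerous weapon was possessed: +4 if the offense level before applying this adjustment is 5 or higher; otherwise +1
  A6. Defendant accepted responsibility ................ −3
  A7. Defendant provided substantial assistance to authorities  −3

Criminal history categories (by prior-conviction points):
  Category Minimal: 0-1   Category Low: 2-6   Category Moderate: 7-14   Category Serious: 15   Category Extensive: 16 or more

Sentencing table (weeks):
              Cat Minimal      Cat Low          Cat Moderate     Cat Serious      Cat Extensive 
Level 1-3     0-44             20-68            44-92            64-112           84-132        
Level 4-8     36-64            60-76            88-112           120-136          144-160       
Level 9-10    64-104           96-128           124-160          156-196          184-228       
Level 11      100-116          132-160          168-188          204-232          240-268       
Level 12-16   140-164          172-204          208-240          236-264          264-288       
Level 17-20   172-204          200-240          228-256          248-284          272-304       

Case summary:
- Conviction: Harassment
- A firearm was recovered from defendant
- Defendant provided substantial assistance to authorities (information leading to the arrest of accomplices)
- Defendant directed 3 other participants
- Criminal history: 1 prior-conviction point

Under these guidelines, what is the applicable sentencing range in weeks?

140-164 weeks

Base offense level for harassment: 9.
A1 applies: 9 + 3 = 12.
A3 does not apply.
A4 does not apply.
A5 applies (level before this adjustment is 12 ≥ 5, so +4): 12 + 4 = 16.
A6 does not apply.
A7 applies: 16 − 3 = 13.
Final offense level: 13.
Criminal history: 1 prior point → Category Minimal (0-1).
Level 13 falls in the 12-16 band.
Grid: Level 12-16 × Category Minimal = 140-164 weeks.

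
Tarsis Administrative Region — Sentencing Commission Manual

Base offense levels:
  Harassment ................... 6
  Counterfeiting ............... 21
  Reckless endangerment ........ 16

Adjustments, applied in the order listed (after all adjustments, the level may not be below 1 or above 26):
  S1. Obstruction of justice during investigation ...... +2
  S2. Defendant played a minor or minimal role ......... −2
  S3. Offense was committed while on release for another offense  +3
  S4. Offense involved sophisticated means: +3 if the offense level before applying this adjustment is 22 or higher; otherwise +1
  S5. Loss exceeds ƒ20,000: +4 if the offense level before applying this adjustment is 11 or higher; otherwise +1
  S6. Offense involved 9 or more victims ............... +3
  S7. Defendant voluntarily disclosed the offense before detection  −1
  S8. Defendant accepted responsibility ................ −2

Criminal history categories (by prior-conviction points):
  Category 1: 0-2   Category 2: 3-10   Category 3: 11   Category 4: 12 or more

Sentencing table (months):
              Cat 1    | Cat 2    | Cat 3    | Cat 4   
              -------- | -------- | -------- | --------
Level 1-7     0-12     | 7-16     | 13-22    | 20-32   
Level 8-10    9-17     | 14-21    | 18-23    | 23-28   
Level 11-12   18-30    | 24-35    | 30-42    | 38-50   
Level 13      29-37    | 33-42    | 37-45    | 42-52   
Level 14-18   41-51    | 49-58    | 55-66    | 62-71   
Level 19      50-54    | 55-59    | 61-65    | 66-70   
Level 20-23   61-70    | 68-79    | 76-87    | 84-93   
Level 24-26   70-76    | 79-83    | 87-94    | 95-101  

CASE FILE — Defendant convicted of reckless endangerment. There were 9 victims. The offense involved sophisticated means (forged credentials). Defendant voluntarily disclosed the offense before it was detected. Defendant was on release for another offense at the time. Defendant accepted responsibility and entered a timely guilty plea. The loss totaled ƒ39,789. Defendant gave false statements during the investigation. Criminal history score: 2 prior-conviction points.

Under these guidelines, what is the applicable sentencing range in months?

70-76 months

Base offense level for reckless endangerment: 16.
S1 applies: 16 + 2 = 18.
S3 applies: 18 + 3 = 21.
S4 applies (level before this adjustment is 21 < 22, so +1): 21 + 1 = 22.
S5 applies (level before this adjustment is 22 ≥ 11, so +4): 22 + 4 = 26.
S6 applies: 26 + 3 = 29.
S7 applies: 29 − 1 = 28.
S8 applies: 28 − 2 = 26.
Final offense level: 26.
Criminal history: 2 prior points → Category 1 (0-2).
Level 26 falls in the 24-26 band.
Grid: Level 24-26 × Category 1 = 70-76 months.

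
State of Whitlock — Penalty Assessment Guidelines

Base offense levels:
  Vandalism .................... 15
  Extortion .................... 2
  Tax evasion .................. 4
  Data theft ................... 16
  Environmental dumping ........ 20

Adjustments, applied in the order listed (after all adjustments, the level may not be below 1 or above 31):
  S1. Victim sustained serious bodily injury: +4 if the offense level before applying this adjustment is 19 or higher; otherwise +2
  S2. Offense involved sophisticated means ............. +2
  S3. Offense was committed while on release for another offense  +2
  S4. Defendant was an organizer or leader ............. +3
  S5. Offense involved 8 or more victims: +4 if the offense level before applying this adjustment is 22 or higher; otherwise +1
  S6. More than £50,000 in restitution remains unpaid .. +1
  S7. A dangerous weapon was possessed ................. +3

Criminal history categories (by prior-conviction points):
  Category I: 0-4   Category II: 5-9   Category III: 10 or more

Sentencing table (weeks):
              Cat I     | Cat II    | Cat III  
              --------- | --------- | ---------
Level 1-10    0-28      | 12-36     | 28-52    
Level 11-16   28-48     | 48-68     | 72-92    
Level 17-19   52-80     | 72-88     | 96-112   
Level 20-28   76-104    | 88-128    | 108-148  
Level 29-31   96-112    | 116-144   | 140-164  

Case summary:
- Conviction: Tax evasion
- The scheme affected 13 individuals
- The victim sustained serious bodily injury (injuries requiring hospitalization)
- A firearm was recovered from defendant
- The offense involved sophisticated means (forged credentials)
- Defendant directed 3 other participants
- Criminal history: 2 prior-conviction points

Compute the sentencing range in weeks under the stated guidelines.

Base offense level for tax evasion: 4.
S1 applies (level before this adjustment is 4 < 19, so +2): 4 + 2 = 6.
S2 applies: 6 + 2 = 8.
S3 does not apply.
S4 applies: 8 + 3 = 11.
S5 applies (level before this adjustment is 11 < 22, so +1): 11 + 1 = 12.
S7 applies: 12 + 3 = 15.
Final offense level: 15.
Criminal history: 2 prior points → Category I (0-4).
Level 15 falls in the 11-16 band.
Grid: Level 11-16 × Category I = 28-48 weeks.

28-48 weeks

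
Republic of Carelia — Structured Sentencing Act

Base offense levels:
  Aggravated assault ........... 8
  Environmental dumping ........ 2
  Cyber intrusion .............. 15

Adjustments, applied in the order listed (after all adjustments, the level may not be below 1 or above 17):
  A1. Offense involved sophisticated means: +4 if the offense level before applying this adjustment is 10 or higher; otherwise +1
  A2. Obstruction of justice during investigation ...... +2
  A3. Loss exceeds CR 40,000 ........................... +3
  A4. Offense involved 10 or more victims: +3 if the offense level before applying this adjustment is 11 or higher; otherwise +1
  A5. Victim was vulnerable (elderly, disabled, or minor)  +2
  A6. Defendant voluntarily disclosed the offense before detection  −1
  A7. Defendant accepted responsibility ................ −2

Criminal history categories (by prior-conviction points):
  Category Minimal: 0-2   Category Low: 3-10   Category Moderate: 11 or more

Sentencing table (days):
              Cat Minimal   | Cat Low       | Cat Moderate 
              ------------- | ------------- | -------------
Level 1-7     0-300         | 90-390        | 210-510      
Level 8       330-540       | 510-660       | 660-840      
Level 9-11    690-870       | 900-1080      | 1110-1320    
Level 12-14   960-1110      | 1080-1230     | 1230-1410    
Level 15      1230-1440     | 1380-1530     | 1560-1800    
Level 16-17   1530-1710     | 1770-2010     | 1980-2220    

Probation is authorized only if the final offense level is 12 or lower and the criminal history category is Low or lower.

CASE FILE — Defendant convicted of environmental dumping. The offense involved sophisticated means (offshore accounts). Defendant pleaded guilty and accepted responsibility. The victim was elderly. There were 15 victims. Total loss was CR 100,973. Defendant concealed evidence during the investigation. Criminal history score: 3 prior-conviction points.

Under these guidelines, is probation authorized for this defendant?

Yes

Base offense level for environmental dumping: 2.
A1 applies (level before this adjustment is 2 < 10, so +1): 2 + 1 = 3.
A2 applies: 3 + 2 = 5.
A3 applies: 5 + 3 = 8.
A4 applies (level before this adjustment is 8 < 11, so +1): 8 + 1 = 9.
A5 applies: 9 + 2 = 11.
A6 does not apply.
A7 applies: 11 − 2 = 9.
Final offense level: 9.
Criminal history: 3 prior points → Category Low (3-10).
Level 9 falls in the 9-11 band.
Grid: Level 9-11 × Category Low = 900-1080 days.
Probation check: level 9 ≤ 12 and category Low ≤ Low → eligible.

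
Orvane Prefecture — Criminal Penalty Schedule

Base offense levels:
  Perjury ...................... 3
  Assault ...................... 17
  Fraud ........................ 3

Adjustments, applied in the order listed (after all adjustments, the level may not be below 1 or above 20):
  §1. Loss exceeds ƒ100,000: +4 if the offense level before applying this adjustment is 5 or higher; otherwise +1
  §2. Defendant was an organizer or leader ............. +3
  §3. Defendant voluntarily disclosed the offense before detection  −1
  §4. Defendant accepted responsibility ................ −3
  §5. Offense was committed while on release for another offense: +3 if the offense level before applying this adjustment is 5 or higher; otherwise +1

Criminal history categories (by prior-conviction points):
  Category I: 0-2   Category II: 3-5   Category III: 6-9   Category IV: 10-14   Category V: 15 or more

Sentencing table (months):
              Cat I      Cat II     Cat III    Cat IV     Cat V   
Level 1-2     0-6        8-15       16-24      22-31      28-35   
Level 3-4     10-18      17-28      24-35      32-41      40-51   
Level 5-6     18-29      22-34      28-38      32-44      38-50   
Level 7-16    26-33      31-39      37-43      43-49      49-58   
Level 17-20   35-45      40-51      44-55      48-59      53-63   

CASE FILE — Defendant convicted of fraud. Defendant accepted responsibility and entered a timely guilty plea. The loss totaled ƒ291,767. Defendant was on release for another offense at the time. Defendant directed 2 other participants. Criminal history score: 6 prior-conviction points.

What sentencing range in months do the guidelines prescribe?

Base offense level for fraud: 3.
§1 applies (level before this adjustment is 3 < 5, so +1): 3 + 1 = 4.
§2 applies: 4 + 3 = 7.
§4 applies: 7 − 3 = 4.
§5 applies (level before this adjustment is 4 < 5, so +1): 4 + 1 = 5.
Final offense level: 5.
Criminal history: 6 prior points → Category III (6-9).
Level 5 falls in the 5-6 band.
Grid: Level 5-6 × Category III = 28-38 months.

28-38 months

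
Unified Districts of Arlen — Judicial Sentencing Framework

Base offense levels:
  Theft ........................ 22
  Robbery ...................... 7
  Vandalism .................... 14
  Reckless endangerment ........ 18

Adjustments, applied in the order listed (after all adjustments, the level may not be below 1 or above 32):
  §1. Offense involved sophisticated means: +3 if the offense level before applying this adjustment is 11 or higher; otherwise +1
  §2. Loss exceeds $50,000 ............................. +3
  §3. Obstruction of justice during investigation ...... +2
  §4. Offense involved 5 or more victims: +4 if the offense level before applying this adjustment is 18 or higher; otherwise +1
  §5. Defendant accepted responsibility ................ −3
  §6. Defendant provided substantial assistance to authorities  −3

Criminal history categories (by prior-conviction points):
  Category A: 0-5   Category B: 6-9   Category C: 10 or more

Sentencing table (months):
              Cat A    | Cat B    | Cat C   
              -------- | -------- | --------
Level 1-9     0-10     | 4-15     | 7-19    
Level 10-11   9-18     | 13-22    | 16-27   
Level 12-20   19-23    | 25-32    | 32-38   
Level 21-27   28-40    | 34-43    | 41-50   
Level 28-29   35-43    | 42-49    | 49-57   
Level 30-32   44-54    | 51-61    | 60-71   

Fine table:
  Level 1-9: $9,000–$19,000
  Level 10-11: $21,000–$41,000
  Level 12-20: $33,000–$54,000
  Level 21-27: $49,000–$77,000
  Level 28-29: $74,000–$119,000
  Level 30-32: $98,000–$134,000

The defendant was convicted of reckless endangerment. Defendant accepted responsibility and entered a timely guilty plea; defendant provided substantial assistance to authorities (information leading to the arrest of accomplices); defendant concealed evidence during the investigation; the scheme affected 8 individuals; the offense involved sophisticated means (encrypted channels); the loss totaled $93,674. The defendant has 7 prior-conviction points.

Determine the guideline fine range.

Base offense level for reckless endangerment: 18.
§1 applies (level before this adjustment is 18 ≥ 11, so +3): 18 + 3 = 21.
§2 applies: 21 + 3 = 24.
§3 applies: 24 + 2 = 26.
§4 applies (level before this adjustment is 26 ≥ 18, so +4): 26 + 4 = 30.
§5 applies: 30 − 3 = 27.
§6 applies: 27 − 3 = 24.
Final offense level: 24.
Level 24 falls in the 21-27 band.
Fine table: Level 21-27 → $49,000–$77,000.

$49,000–$77,000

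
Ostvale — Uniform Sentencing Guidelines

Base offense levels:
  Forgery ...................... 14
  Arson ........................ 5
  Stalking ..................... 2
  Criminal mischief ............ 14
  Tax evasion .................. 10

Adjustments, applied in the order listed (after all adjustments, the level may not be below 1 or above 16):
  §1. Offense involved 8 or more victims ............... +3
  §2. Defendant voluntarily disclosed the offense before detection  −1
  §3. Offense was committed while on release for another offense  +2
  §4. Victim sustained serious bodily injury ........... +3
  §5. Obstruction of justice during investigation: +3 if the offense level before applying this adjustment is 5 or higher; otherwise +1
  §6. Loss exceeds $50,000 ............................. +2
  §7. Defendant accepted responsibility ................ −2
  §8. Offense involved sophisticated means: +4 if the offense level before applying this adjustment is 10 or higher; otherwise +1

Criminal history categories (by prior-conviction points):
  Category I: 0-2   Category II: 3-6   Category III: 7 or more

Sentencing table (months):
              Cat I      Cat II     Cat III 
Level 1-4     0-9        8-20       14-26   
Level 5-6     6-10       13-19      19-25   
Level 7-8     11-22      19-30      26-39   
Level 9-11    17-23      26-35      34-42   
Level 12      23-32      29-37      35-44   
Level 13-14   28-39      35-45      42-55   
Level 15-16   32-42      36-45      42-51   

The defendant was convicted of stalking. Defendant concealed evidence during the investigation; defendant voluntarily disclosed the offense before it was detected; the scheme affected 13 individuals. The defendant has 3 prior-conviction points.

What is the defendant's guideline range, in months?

Base offense level for stalking: 2.
§1 applies: 2 + 3 = 5.
§2 applies: 5 − 1 = 4.
§4 does not apply.
§5 applies (level before this adjustment is 4 < 5, so +1): 4 + 1 = 5.
§7 does not apply.
§8 does not apply.
Final offense level: 5.
Criminal history: 3 prior points → Category II (3-6).
Level 5 falls in the 5-6 band.
Grid: Level 5-6 × Category II = 13-19 months.

13-19 months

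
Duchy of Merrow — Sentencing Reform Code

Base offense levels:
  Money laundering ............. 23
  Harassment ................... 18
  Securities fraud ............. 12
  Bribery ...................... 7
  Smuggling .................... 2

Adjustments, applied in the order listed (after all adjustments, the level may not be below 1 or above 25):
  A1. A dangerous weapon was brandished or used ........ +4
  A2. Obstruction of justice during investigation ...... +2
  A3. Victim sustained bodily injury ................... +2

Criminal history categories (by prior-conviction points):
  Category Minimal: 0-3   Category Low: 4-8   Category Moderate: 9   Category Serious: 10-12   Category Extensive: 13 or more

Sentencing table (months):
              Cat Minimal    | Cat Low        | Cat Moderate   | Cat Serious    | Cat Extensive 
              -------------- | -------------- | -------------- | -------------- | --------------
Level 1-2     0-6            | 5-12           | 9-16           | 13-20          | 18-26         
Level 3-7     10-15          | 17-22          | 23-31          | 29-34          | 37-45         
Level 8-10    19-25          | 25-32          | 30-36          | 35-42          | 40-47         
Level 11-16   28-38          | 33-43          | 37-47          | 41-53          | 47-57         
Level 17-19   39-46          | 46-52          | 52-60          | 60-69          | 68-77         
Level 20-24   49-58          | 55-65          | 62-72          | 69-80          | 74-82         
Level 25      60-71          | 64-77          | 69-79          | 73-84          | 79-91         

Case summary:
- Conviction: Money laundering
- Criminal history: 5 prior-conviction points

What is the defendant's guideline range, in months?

55-65 months

Base offense level for money laundering: 23.
Final offense level: 23.
Criminal history: 5 prior points → Category Low (4-8).
Level 23 falls in the 20-24 band.
Grid: Level 20-24 × Category Low = 55-65 months.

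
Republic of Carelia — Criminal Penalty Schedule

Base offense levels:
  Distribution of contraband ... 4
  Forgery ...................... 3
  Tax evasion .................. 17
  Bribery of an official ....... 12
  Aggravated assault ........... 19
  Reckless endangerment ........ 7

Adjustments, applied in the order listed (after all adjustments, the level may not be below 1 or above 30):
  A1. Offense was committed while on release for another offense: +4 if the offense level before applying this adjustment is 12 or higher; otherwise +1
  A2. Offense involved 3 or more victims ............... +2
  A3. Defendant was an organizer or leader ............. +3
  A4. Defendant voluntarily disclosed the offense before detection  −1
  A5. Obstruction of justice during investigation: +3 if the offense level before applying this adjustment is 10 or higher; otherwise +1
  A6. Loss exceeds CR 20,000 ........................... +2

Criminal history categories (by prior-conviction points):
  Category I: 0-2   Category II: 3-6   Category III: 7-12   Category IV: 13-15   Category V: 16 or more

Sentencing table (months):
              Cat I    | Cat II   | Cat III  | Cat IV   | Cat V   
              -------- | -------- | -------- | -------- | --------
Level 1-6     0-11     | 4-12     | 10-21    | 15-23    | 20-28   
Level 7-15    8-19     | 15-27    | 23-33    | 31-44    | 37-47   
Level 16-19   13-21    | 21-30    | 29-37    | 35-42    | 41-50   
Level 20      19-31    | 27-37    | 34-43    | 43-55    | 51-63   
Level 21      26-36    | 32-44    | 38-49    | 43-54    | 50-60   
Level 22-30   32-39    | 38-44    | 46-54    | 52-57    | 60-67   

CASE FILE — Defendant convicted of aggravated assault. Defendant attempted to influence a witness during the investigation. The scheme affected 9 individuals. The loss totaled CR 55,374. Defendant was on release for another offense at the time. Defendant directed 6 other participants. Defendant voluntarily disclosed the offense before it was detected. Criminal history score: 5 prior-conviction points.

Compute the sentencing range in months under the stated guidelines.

38-44 months

Base offense level for aggravated assault: 19.
A1 applies (level before this adjustment is 19 ≥ 12, so +4): 19 + 4 = 23.
A2 applies: 23 + 2 = 25.
A3 applies: 25 + 3 = 28.
A4 applies: 28 − 1 = 27.
A5 applies (level before this adjustment is 27 ≥ 10, so +3): 27 + 3 = 30.
A6 applies: 30 + 2 = 32.
Level 32 exceeds the maximum of 30; capped at 30.
Final offense level: 30.
Criminal history: 5 prior points → Category II (3-6).
Level 30 falls in the 22-30 band.
Grid: Level 22-30 × Category II = 38-44 months.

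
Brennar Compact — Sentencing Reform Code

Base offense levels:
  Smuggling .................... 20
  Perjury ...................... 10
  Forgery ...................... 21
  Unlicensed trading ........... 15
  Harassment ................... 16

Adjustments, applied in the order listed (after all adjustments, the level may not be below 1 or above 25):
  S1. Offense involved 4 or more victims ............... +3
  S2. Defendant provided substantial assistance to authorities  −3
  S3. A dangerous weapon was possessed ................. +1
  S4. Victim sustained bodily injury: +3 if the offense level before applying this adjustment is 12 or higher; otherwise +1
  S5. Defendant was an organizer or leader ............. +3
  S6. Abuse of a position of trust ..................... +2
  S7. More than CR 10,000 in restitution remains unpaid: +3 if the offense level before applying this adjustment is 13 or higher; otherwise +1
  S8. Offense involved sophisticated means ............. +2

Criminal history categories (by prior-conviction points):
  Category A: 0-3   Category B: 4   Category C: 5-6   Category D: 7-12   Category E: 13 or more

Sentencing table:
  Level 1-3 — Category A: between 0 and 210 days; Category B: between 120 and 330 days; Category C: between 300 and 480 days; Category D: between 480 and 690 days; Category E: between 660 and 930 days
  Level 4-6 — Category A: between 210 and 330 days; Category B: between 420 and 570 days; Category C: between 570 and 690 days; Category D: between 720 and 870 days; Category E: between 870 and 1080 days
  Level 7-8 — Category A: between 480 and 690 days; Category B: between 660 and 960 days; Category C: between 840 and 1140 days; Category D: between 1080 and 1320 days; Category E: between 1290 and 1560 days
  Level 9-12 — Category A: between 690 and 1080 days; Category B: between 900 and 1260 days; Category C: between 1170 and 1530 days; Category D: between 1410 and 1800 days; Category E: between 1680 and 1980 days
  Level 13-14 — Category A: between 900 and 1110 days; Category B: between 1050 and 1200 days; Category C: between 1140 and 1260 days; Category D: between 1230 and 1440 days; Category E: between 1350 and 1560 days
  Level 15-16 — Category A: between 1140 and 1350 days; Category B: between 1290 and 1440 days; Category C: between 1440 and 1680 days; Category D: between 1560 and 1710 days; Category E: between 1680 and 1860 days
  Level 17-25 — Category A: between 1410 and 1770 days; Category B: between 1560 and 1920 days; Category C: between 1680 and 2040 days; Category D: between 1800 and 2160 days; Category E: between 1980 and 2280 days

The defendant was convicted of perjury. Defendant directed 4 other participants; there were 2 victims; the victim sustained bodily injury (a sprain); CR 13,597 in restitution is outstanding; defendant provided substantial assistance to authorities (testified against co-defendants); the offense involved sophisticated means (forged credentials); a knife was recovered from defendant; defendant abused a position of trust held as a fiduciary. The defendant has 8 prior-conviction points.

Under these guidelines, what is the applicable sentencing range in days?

1800-2160 days

Base offense level for perjury: 10.
S1 does not apply.
S2 applies: 10 − 3 = 7.
S3 applies: 7 + 1 = 8.
S4 applies (level before this adjustment is 8 < 12, so +1): 8 + 1 = 9.
S5 applies: 9 + 3 = 12.
S6 applies: 12 + 2 = 14.
S7 applies (level before this adjustment is 14 ≥ 13, so +3): 14 + 3 = 17.
S8 applies: 17 + 2 = 19.
Final offense level: 19.
Criminal history: 8 prior points → Category D (7-12).
Level 19 falls in the 17-25 band.
Grid: Level 17-25 × Category D = 1800-2160 days.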